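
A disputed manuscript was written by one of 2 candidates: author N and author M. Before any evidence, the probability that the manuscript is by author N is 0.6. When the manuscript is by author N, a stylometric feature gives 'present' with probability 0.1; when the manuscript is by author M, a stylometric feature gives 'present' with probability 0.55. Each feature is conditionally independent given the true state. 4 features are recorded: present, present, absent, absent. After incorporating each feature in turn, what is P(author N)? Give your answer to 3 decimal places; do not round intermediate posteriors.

0.166

After 'present': P(author N) = 0.1·0.6000 / (0.1·0.6000 + 0.55·0.4000) ≈ 0.2143
After 'present': P(author N) = 0.1·0.2143 / (0.1·0.2143 + 0.55·0.7857) ≈ 0.0472
After 'absent': P(author N) = 0.9·0.0472 / (0.9·0.0472 + 0.45·0.9528) ≈ 0.0902
After 'absent': P(author N) = 0.9·0.0902 / (0.9·0.0902 + 0.45·0.9098) ≈ 0.1655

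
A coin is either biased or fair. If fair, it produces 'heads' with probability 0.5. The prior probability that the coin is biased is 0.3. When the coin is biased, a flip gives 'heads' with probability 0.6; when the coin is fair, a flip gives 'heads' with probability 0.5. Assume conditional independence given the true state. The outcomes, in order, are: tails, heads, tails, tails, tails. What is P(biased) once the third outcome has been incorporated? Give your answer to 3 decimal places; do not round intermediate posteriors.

0.248

After 'tails': P(biased) = 0.4·0.3000 / (0.4·0.3000 + 0.5·0.7000) ≈ 0.2553
After 'heads': P(biased) = 0.6·0.2553 / (0.6·0.2553 + 0.5·0.7447) ≈ 0.2915
After 'tails': P(biased) = 0.4·0.2915 / (0.4·0.2915 + 0.5·0.7085) ≈ 0.2476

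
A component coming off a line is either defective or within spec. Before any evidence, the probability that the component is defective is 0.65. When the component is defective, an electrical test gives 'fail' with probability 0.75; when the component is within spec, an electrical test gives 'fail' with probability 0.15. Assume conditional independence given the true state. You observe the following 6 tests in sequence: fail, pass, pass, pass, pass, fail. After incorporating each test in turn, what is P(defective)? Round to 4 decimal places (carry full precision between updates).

Each posterior becomes the prior for the next update.
After 'fail': P(defective) = 0.75·0.6500 / (0.75·0.6500 + 0.15·0.3500) ≈ 0.9028
After 'pass': P(defective) = 0.25·0.9028 / (0.25·0.9028 + 0.85·0.0972) ≈ 0.7320
After 'pass': P(defective) = 0.25·0.7320 / (0.25·0.7320 + 0.85·0.2680) ≈ 0.4454
After 'pass': P(defective) = 0.25·0.4454 / (0.25·0.4454 + 0.85·0.5546) ≈ 0.1911
After 'pass': P(defective) = 0.25·0.1911 / (0.25·0.1911 + 0.85·0.8089) ≈ 0.0650
After 'fail': P(defective) = 0.75·0.0650 / (0.75·0.0650 + 0.15·0.9350) ≈ 0.2578

0.2578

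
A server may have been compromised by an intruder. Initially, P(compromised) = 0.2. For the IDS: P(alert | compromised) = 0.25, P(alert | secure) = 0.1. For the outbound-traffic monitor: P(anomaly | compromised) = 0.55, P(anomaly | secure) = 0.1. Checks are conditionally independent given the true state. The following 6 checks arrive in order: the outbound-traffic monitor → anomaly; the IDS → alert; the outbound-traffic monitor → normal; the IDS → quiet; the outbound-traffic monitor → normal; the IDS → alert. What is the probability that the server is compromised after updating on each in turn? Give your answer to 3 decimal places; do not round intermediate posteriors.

0.642

Apply Bayes' rule sequentially, carrying P(compromised) forward.
After the outbound-traffic monitor='anomaly': P(compromised) = 0.55·0.2000 / (0.55·0.2000 + 0.1·0.8000) ≈ 0.5789
After the IDS='alert': P(compromised) = 0.25·0.5789 / (0.25·0.5789 + 0.1·0.4211) ≈ 0.7746
After the outbound-traffic monitor='normal': P(compromised) = 0.45·0.7746 / (0.45·0.7746 + 0.9·0.2254) ≈ 0.6322
After the IDS='quiet': P(compromised) = 0.75·0.6322 / (0.75·0.6322 + 0.9·0.3678) ≈ 0.5889
After the outbound-traffic monitor='normal': P(compromised) = 0.45·0.5889 / (0.45·0.5889 + 0.9·0.4111) ≈ 0.4173
After the IDS='alert': P(compromised) = 0.25·0.4173 / (0.25·0.4173 + 0.1·0.5827) ≈ 0.6416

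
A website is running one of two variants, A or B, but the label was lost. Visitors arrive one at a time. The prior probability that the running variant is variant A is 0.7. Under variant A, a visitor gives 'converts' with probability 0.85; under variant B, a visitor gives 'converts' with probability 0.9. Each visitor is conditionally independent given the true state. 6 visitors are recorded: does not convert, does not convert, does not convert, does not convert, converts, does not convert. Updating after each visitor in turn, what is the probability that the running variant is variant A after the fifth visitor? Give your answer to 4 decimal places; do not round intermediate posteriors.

After 'does not convert': P(A) = 0.15·0.7000 / (0.15·0.7000 + 0.1·0.3000) ≈ 0.7778
After 'does not convert': P(A) = 0.15·0.7778 / (0.15·0.7778 + 0.1·0.2222) ≈ 0.8400
After 'does not convert': P(A) = 0.15·0.8400 / (0.15·0.8400 + 0.1·0.1600) ≈ 0.8873
After 'does not convert': P(A) = 0.15·0.8873 / (0.15·0.8873 + 0.1·0.1127) ≈ 0.9220
After 'converts': P(A) = 0.85·0.9220 / (0.85·0.9220 + 0.9·0.0780) ≈ 0.9177

0.9177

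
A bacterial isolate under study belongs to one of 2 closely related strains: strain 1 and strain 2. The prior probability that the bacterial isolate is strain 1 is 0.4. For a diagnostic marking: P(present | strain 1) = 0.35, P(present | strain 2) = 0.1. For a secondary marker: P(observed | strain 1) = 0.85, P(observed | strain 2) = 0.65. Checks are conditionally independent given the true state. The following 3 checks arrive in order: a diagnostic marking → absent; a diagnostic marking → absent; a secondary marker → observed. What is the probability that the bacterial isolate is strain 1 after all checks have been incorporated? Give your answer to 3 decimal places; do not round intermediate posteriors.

0.313

Apply Bayes' rule sequentially, carrying P(strain 1) forward.
After a diagnostic marking='absent': P(strain 1) = 0.65·0.4000 / (0.65·0.4000 + 0.9·0.6000) ≈ 0.3250
After a diagnostic marking='absent': P(strain 1) = 0.65·0.3250 / (0.65·0.3250 + 0.9·0.6750) ≈ 0.2580
After a secondary marker='observed': P(strain 1) = 0.85·0.2580 / (0.85·0.2580 + 0.65·0.7420) ≈ 0.3126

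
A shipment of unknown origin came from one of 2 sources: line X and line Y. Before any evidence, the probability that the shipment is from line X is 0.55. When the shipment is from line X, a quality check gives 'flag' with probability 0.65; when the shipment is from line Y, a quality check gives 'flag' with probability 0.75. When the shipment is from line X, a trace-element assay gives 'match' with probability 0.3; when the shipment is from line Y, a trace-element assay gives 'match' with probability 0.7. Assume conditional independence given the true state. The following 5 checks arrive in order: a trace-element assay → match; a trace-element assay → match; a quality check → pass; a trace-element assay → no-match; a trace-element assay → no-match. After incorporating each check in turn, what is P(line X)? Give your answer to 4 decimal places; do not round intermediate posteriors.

0.6311

Apply Bayes' rule sequentially, carrying P(line X) forward.
After a trace-element assay='match': P(line X) = 0.3·0.5500 / (0.3·0.5500 + 0.7·0.4500) ≈ 0.3438
After a trace-element assay='match': P(line X) = 0.3·0.3438 / (0.3·0.3438 + 0.7·0.6562) ≈ 0.1833
After a quality check='pass': P(line X) = 0.35·0.1833 / (0.35·0.1833 + 0.25·0.8167) ≈ 0.2391
After a trace-element assay='no-match': P(line X) = 0.7·0.2391 / (0.7·0.2391 + 0.3·0.7609) ≈ 0.4231
After a trace-element assay='no-match': P(line X) = 0.7·0.4231 / (0.7·0.4231 + 0.3·0.5769) ≈ 0.6311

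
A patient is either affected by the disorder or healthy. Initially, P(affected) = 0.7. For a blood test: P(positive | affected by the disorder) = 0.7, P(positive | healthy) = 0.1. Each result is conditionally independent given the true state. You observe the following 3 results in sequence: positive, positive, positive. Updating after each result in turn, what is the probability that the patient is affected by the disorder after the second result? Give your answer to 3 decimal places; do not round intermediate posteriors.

After 'positive': P(affected) = 0.7·0.7000 / (0.7·0.7000 + 0.1·0.3000) ≈ 0.9423
After 'positive': P(affected) = 0.7·0.9423 / (0.7·0.9423 + 0.1·0.0577) ≈ 0.9913

0.991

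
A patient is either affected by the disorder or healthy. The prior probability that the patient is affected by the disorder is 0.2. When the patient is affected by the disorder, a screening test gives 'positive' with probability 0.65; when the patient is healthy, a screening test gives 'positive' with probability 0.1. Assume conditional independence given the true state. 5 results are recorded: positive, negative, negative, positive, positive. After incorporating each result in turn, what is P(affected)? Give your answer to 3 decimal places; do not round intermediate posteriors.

After 'positive': P(affected) = 0.65·0.2000 / (0.65·0.2000 + 0.1·0.8000) ≈ 0.6190
After 'negative': P(affected) = 0.35·0.6190 / (0.35·0.6190 + 0.9·0.3810) ≈ 0.3872
After 'negative': P(affected) = 0.35·0.3872 / (0.35·0.3872 + 0.9·0.6128) ≈ 0.1973
After 'positive': P(affected) = 0.65·0.1973 / (0.65·0.1973 + 0.1·0.8027) ≈ 0.6150
After 'positive': P(affected) = 0.65·0.6150 / (0.65·0.6150 + 0.1·0.3850) ≈ 0.9122

0.912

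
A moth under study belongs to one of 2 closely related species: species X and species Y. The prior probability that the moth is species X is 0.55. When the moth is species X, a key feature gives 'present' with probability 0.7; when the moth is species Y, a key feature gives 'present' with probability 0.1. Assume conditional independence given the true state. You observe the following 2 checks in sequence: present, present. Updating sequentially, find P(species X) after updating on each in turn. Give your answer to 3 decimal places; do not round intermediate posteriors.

0.984

After 'present': P(species X) = 0.7·0.5500 / (0.7·0.5500 + 0.1·0.4500) ≈ 0.8953
After 'present': P(species X) = 0.7·0.8953 / (0.7·0.8953 + 0.1·0.1047) ≈ 0.9836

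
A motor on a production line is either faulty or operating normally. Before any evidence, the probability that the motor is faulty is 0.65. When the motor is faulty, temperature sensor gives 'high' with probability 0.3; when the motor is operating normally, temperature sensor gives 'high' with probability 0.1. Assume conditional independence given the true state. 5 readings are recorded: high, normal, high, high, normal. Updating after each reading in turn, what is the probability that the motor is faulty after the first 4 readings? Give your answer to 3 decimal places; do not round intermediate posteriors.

0.975

After 'high': P(faulty) = 0.3·0.6500 / (0.3·0.6500 + 0.1·0.3500) ≈ 0.8478
After 'normal': P(faulty) = 0.7·0.8478 / (0.7·0.8478 + 0.9·0.1522) ≈ 0.8125
After 'high': P(faulty) = 0.3·0.8125 / (0.3·0.8125 + 0.1·0.1875) ≈ 0.9286
After 'high': P(faulty) = 0.3·0.9286 / (0.3·0.9286 + 0.1·0.0714) ≈ 0.9750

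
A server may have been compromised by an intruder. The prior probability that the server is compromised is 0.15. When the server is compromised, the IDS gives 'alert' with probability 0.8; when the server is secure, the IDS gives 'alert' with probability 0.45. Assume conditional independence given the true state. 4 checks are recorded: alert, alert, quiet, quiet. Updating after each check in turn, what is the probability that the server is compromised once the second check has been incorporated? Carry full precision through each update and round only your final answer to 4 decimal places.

0.3580

After 'alert': P(compromised) = 0.8·0.1500 / (0.8·0.1500 + 0.45·0.8500) ≈ 0.2388
After 'alert': P(compromised) = 0.8·0.2388 / (0.8·0.2388 + 0.45·0.7612) ≈ 0.3580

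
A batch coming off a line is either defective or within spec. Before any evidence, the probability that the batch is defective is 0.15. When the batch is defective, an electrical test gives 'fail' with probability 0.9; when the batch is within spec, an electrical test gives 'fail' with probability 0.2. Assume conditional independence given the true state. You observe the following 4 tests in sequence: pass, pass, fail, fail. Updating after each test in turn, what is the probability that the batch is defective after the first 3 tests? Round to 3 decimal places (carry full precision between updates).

0.012

After 'pass': P(defective) = 0.1·0.1500 / (0.1·0.1500 + 0.8·0.8500) ≈ 0.0216
After 'pass': P(defective) = 0.1·0.0216 / (0.1·0.0216 + 0.8·0.9784) ≈ 0.0027
After 'fail': P(defective) = 0.9·0.0027 / (0.9·0.0027 + 0.2·0.9973) ≈ 0.0123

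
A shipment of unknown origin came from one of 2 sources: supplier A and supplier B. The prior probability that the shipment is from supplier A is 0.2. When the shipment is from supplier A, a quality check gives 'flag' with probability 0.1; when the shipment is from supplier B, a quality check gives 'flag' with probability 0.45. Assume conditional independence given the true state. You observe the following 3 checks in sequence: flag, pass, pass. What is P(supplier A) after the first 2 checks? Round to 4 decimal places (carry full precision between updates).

Each posterior becomes the prior for the next update.
After 'flag': P(supplier A) = 0.1·0.2000 / (0.1·0.2000 + 0.45·0.8000) ≈ 0.0526
After 'pass': P(supplier A) = 0.9·0.0526 / (0.9·0.0526 + 0.55·0.9474) ≈ 0.0833

0.0833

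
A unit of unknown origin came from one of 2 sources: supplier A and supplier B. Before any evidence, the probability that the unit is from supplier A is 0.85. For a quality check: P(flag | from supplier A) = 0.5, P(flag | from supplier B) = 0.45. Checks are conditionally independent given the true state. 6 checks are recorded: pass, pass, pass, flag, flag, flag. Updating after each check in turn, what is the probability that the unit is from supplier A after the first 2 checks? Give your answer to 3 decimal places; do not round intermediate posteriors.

After 'pass': P(supplier A) = 0.5·0.8500 / (0.5·0.8500 + 0.55·0.1500) ≈ 0.8374
After 'pass': P(supplier A) = 0.5·0.8374 / (0.5·0.8374 + 0.55·0.1626) ≈ 0.8240

0.824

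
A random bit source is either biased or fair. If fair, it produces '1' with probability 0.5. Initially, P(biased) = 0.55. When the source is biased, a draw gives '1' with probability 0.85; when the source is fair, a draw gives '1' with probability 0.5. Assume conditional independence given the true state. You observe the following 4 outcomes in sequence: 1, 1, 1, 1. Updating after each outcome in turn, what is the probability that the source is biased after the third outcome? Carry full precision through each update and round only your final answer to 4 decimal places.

0.8572

After '1': P(biased) = 0.85·0.5500 / (0.85·0.5500 + 0.5·0.4500) ≈ 0.6751
After '1': P(biased) = 0.85·0.6751 / (0.85·0.6751 + 0.5·0.3249) ≈ 0.7794
After '1': P(biased) = 0.85·0.7794 / (0.85·0.7794 + 0.5·0.2206) ≈ 0.8572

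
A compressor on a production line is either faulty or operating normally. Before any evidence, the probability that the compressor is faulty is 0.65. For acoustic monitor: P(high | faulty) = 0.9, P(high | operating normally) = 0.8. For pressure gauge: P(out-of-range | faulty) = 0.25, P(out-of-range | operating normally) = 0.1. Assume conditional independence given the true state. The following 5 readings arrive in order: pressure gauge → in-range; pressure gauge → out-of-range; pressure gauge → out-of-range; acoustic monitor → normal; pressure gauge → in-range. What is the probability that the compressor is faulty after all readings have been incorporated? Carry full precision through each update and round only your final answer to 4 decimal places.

After pressure gauge='in-range': P(faulty) = 0.75·0.6500 / (0.75·0.6500 + 0.9·0.3500) ≈ 0.6075
After pressure gauge='out-of-range': P(faulty) = 0.25·0.6075 / (0.25·0.6075 + 0.1·0.3925) ≈ 0.7946
After pressure gauge='out-of-range': P(faulty) = 0.25·0.7946 / (0.25·0.7946 + 0.1·0.2054) ≈ 0.9063
After acoustic monitor='normal': P(faulty) = 0.1·0.9063 / (0.1·0.9063 + 0.2·0.0937) ≈ 0.8287
After pressure gauge='in-range': P(faulty) = 0.75·0.8287 / (0.75·0.8287 + 0.9·0.1713) ≈ 0.8012

0.8012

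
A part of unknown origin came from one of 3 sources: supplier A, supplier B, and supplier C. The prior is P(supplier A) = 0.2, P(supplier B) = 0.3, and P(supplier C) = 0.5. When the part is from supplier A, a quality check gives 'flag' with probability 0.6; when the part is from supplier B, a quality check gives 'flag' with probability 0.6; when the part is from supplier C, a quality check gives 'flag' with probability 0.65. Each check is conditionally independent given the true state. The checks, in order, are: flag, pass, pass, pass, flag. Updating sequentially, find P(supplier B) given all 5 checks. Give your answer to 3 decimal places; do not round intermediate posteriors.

Each posterior becomes the prior for the next update.
After 'flag': normaliser = 0.6·0.2000 + 0.6·0.3000 + 0.65·0.5000; P(supplier A) ≈ 0.1920, P(supplier B) ≈ 0.2880, P(supplier C) ≈ 0.5200
After 'pass': normaliser = 0.4·0.1920 + 0.4·0.2880 + 0.35·0.5200; P(supplier A) ≈ 0.2053, P(supplier B) ≈ 0.3080, P(supplier C) ≈ 0.4866
After 'pass': normaliser = 0.4·0.2053 + 0.4·0.3080 + 0.35·0.4866; P(supplier A) ≈ 0.2186, P(supplier B) ≈ 0.3280, P(supplier C) ≈ 0.4534
After 'pass': normaliser = 0.4·0.2186 + 0.4·0.3280 + 0.35·0.4534; P(supplier A) ≈ 0.2318, P(supplier B) ≈ 0.3477, P(supplier C) ≈ 0.4205
After 'flag': normaliser = 0.6·0.2318 + 0.6·0.3477 + 0.65·0.4205; P(supplier A) ≈ 0.2239, P(supplier B) ≈ 0.3359, P(supplier C) ≈ 0.4402

0.336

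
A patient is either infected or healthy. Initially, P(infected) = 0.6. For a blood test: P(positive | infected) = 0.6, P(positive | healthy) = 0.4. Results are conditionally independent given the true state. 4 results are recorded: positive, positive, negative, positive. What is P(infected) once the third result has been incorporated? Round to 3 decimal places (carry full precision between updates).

After 'positive': P(infected) = 0.6·0.6000 / (0.6·0.6000 + 0.4·0.4000) ≈ 0.6923
After 'positive': P(infected) = 0.6·0.6923 / (0.6·0.6923 + 0.4·0.3077) ≈ 0.7714
After 'negative': P(infected) = 0.4·0.7714 / (0.4·0.7714 + 0.6·0.2286) ≈ 0.6923

0.692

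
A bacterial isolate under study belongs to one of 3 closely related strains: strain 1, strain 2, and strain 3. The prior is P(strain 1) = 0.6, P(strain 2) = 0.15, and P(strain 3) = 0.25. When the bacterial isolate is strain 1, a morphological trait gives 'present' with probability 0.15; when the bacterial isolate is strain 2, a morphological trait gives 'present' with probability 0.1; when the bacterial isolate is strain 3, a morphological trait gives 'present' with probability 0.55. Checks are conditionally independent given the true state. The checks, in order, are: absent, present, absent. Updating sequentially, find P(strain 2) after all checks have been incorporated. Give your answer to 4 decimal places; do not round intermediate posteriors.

After 'absent': normaliser = 0.85·0.6000 + 0.9·0.1500 + 0.45·0.2500; P(strain 1) ≈ 0.6733, P(strain 2) ≈ 0.1782, P(strain 3) ≈ 0.1485
After 'present': normaliser = 0.15·0.6733 + 0.1·0.1782 + 0.55·0.1485; P(strain 1) ≈ 0.5037, P(strain 2) ≈ 0.0889, P(strain 3) ≈ 0.4074
After 'absent': normaliser = 0.85·0.5037 + 0.9·0.0889 + 0.45·0.4074; P(strain 1) ≈ 0.6192, P(strain 2) ≈ 0.1157, P(strain 3) ≈ 0.2651

0.1157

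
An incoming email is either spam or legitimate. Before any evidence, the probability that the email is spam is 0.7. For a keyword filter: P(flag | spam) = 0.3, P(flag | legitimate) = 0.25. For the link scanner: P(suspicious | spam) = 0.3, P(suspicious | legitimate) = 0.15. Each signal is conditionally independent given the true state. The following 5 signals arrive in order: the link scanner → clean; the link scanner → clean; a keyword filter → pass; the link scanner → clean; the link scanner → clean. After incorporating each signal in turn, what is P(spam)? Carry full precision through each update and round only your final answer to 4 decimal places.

After the link scanner='clean': P(spam) = 0.7·0.7000 / (0.7·0.7000 + 0.85·0.3000) ≈ 0.6577
After the link scanner='clean': P(spam) = 0.7·0.6577 / (0.7·0.6577 + 0.85·0.3423) ≈ 0.6128
After a keyword filter='pass': P(spam) = 0.7·0.6128 / (0.7·0.6128 + 0.75·0.3872) ≈ 0.5963
After the link scanner='clean': P(spam) = 0.7·0.5963 / (0.7·0.5963 + 0.85·0.4037) ≈ 0.5488
After the link scanner='clean': P(spam) = 0.7·0.5488 / (0.7·0.5488 + 0.85·0.4512) ≈ 0.5004

0.5004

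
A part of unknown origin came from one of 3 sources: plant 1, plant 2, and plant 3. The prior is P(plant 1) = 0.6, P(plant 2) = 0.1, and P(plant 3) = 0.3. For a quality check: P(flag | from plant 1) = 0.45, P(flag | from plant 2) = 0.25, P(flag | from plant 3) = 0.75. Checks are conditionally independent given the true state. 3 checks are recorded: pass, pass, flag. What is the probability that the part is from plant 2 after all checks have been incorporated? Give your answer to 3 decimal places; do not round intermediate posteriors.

0.128

After 'pass': normaliser = 0.55·0.6000 + 0.75·0.1000 + 0.25·0.3000; P(plant 1) ≈ 0.6875, P(plant 2) ≈ 0.1562, P(plant 3) ≈ 0.1562
After 'pass': normaliser = 0.55·0.6875 + 0.75·0.1562 + 0.25·0.1562; P(plant 1) ≈ 0.7076, P(plant 2) ≈ 0.2193, P(plant 3) ≈ 0.0731
After 'flag': normaliser = 0.45·0.7076 + 0.25·0.2193 + 0.75·0.0731; P(plant 1) ≈ 0.7439, P(plant 2) ≈ 0.1281, P(plant 3) ≈ 0.1281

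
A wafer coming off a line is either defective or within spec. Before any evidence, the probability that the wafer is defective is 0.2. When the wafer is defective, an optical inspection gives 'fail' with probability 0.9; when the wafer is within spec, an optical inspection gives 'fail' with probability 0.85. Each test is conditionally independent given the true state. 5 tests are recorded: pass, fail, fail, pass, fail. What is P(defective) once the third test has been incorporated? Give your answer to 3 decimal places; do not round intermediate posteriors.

Each posterior becomes the prior for the next update.
After 'pass': P(defective) = 0.1·0.2000 / (0.1·0.2000 + 0.15·0.8000) ≈ 0.1429
After 'fail': P(defective) = 0.9·0.1429 / (0.9·0.1429 + 0.85·0.8571) ≈ 0.1500
After 'fail': P(defective) = 0.9·0.1500 / (0.9·0.1500 + 0.85·0.8500) ≈ 0.1574

0.157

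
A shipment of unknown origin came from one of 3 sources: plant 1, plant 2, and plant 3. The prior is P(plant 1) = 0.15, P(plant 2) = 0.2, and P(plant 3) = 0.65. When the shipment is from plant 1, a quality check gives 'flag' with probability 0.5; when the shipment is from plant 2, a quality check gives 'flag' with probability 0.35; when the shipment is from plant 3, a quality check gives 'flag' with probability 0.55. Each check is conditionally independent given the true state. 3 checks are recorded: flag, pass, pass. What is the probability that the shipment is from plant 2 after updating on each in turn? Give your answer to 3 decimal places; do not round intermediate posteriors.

After 'flag': normaliser = 0.5·0.1500 + 0.35·0.2000 + 0.55·0.6500; P(plant 1) ≈ 0.1493, P(plant 2) ≈ 0.1393, P(plant 3) ≈ 0.7114
After 'pass': normaliser = 0.5·0.1493 + 0.65·0.1393 + 0.45·0.7114; P(plant 1) ≈ 0.1538, P(plant 2) ≈ 0.1866, P(plant 3) ≈ 0.6597
After 'pass': normaliser = 0.5·0.1538 + 0.65·0.1866 + 0.45·0.6597; P(plant 1) ≈ 0.1553, P(plant 2) ≈ 0.2450, P(plant 3) ≈ 0.5997

0.245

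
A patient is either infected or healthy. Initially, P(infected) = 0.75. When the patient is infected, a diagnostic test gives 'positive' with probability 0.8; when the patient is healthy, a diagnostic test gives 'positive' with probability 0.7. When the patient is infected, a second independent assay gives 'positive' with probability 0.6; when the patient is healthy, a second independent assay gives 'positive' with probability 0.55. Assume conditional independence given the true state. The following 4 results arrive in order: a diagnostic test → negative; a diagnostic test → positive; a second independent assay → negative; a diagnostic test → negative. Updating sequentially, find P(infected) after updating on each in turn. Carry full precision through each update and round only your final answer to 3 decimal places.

0.575

After a diagnostic test='negative': P(infected) = 0.2·0.7500 / (0.2·0.7500 + 0.3·0.2500) ≈ 0.6667
After a diagnostic test='positive': P(infected) = 0.8·0.6667 / (0.8·0.6667 + 0.7·0.3333) ≈ 0.6957
After a second independent assay='negative': P(infected) = 0.4·0.6957 / (0.4·0.6957 + 0.45·0.3043) ≈ 0.6702
After a diagnostic test='negative': P(infected) = 0.2·0.6702 / (0.2·0.6702 + 0.3·0.3298) ≈ 0.5753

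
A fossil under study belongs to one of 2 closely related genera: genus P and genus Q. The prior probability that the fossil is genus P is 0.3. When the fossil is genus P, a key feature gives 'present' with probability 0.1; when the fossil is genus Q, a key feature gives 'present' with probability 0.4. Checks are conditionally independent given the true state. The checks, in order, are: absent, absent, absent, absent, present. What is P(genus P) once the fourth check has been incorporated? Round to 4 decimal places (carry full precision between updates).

After 'absent': P(genus P) = 0.9·0.3000 / (0.9·0.3000 + 0.6·0.7000) ≈ 0.3913
After 'absent': P(genus P) = 0.9·0.3913 / (0.9·0.3913 + 0.6·0.6087) ≈ 0.4909
After 'absent': P(genus P) = 0.9·0.4909 / (0.9·0.4909 + 0.6·0.5091) ≈ 0.5912
After 'absent': P(genus P) = 0.9·0.5912 / (0.9·0.5912 + 0.6·0.4088) ≈ 0.6845

0.6845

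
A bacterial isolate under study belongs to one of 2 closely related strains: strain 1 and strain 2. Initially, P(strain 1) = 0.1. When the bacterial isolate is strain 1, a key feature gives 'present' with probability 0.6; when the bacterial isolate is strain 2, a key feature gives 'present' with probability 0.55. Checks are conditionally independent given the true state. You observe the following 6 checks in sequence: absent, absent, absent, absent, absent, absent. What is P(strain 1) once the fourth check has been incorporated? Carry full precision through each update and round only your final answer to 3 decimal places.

0.065

Apply Bayes' rule sequentially, carrying P(strain 1) forward.
After 'absent': P(strain 1) = 0.4·0.1000 / (0.4·0.1000 + 0.45·0.9000) ≈ 0.0899
After 'absent': P(strain 1) = 0.4·0.0899 / (0.4·0.0899 + 0.45·0.9101) ≈ 0.0807
After 'absent': P(strain 1) = 0.4·0.0807 / (0.4·0.0807 + 0.45·0.9193) ≈ 0.0724
After 'absent': P(strain 1) = 0.4·0.0724 / (0.4·0.0724 + 0.45·0.9276) ≈ 0.0649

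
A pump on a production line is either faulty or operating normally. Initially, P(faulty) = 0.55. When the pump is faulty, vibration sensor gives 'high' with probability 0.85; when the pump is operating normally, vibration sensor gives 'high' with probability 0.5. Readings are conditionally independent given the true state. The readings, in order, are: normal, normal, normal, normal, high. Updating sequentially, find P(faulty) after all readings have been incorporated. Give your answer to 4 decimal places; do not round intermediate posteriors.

0.0166

After 'normal': P(faulty) = 0.15·0.5500 / (0.15·0.5500 + 0.5·0.4500) ≈ 0.2683
After 'normal': P(faulty) = 0.15·0.2683 / (0.15·0.2683 + 0.5·0.7317) ≈ 0.0991
After 'normal': P(faulty) = 0.15·0.0991 / (0.15·0.0991 + 0.5·0.9009) ≈ 0.0319
After 'normal': P(faulty) = 0.15·0.0319 / (0.15·0.0319 + 0.5·0.9681) ≈ 0.0098
After 'high': P(faulty) = 0.85·0.0098 / (0.85·0.0098 + 0.5·0.9902) ≈ 0.0166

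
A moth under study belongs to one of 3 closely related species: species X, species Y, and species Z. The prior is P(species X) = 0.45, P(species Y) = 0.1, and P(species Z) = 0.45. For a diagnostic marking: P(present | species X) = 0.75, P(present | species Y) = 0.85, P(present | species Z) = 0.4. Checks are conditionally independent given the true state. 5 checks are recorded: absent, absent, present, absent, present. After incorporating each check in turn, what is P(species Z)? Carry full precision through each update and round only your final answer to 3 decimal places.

After 'absent': normaliser = 0.25·0.4500 + 0.15·0.1000 + 0.6·0.4500; P(species X) ≈ 0.2830, P(species Y) ≈ 0.0377, P(species Z) ≈ 0.6792
After 'absent': normaliser = 0.25·0.2830 + 0.15·0.0377 + 0.6·0.6792; P(species X) ≈ 0.1462, P(species Y) ≈ 0.0117, P(species Z) ≈ 0.8421
After 'present': normaliser = 0.75·0.1462 + 0.85·0.0117 + 0.4·0.8421; P(species X) ≈ 0.2402, P(species Y) ≈ 0.0218, P(species Z) ≈ 0.7380
After 'absent': normaliser = 0.25·0.2402 + 0.15·0.0218 + 0.6·0.7380; P(species X) ≈ 0.1187, P(species Y) ≈ 0.0065, P(species Z) ≈ 0.8749
After 'present': normaliser = 0.75·0.1187 + 0.85·0.0065 + 0.4·0.8749; P(species X) ≈ 0.2002, P(species Y) ≈ 0.0123, P(species Z) ≈ 0.7874

0.787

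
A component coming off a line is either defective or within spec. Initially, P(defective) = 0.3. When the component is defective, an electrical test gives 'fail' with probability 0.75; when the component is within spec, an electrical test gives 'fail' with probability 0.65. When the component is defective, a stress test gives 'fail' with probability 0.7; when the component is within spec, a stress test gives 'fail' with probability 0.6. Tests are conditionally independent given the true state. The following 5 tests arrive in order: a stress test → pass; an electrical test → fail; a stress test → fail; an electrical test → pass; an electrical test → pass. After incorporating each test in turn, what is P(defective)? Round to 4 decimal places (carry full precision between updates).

0.1808

After a stress test='pass': P(defective) = 0.3·0.3000 / (0.3·0.3000 + 0.4·0.7000) ≈ 0.2432
After an electrical test='fail': P(defective) = 0.75·0.2432 / (0.75·0.2432 + 0.65·0.7568) ≈ 0.2705
After a stress test='fail': P(defective) = 0.7·0.2705 / (0.7·0.2705 + 0.6·0.7295) ≈ 0.3020
After an electrical test='pass': P(defective) = 0.25·0.3020 / (0.25·0.3020 + 0.35·0.6980) ≈ 0.2361
After an electrical test='pass': P(defective) = 0.25·0.2361 / (0.25·0.2361 + 0.35·0.7639) ≈ 0.1808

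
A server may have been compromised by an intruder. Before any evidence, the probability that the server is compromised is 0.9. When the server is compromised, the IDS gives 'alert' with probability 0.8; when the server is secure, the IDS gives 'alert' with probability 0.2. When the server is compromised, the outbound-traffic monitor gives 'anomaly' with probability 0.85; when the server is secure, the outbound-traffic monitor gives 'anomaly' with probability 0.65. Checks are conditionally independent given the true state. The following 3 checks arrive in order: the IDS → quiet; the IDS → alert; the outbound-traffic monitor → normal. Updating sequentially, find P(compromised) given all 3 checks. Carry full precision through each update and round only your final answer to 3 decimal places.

0.794

After the IDS='quiet': P(compromised) = 0.2·0.9000 / (0.2·0.9000 + 0.8·0.1000) ≈ 0.6923
After the IDS='alert': P(compromised) = 0.8·0.6923 / (0.8·0.6923 + 0.2·0.3077) ≈ 0.9000
After the outbound-traffic monitor='normal': P(compromised) = 0.15·0.9000 / (0.15·0.9000 + 0.35·0.1000) ≈ 0.7941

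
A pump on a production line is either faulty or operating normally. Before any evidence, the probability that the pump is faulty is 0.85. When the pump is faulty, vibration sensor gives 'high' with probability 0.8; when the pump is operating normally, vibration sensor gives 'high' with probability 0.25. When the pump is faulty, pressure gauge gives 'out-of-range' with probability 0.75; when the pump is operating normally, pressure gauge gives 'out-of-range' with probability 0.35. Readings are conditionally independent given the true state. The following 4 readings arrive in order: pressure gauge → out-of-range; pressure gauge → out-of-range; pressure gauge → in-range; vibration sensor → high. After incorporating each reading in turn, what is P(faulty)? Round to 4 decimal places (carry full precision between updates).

0.9697

After pressure gauge='out-of-range': P(faulty) = 0.75·0.8500 / (0.75·0.8500 + 0.35·0.1500) ≈ 0.9239
After pressure gauge='out-of-range': P(faulty) = 0.75·0.9239 / (0.75·0.9239 + 0.35·0.0761) ≈ 0.9630
After pressure gauge='in-range': P(faulty) = 0.25·0.9630 / (0.25·0.9630 + 0.65·0.0370) ≈ 0.9092
After vibration sensor='high': P(faulty) = 0.8·0.9092 / (0.8·0.9092 + 0.25·0.0908) ≈ 0.9697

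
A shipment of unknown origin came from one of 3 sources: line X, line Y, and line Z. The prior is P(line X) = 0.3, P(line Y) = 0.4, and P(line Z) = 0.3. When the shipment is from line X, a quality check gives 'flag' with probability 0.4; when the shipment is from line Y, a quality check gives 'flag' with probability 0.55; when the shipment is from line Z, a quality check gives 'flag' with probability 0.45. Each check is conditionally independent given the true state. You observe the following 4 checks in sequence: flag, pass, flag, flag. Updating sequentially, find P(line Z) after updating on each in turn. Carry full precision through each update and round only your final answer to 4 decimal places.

After 'flag': normaliser = 0.4·0.3000 + 0.55·0.4000 + 0.45·0.3000; P(line X) ≈ 0.2526, P(line Y) ≈ 0.4632, P(line Z) ≈ 0.2842
After 'pass': normaliser = 0.6·0.2526 + 0.45·0.4632 + 0.55·0.2842; P(line X) ≈ 0.2936, P(line Y) ≈ 0.4037, P(line Z) ≈ 0.3028
After 'flag': normaliser = 0.4·0.2936 + 0.55·0.4037 + 0.45·0.3028; P(line X) ≈ 0.2469, P(line Y) ≈ 0.4667, P(line Z) ≈ 0.2864
After 'flag': normaliser = 0.4·0.2469 + 0.55·0.4667 + 0.45·0.2864; P(line X) ≈ 0.2039, P(line Y) ≈ 0.5300, P(line Z) ≈ 0.2661

0.2661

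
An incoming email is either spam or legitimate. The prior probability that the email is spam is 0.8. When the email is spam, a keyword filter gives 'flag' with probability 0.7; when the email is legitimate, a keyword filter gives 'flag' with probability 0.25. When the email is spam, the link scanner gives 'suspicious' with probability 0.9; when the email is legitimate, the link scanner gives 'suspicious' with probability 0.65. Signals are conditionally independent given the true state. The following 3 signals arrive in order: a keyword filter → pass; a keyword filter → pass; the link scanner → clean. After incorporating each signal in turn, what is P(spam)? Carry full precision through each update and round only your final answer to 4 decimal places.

0.1546

After a keyword filter='pass': P(spam) = 0.3·0.8000 / (0.3·0.8000 + 0.75·0.2000) ≈ 0.6154
After a keyword filter='pass': P(spam) = 0.3·0.6154 / (0.3·0.6154 + 0.75·0.3846) ≈ 0.3902
After the link scanner='clean': P(spam) = 0.1·0.3902 / (0.1·0.3902 + 0.35·0.6098) ≈ 0.1546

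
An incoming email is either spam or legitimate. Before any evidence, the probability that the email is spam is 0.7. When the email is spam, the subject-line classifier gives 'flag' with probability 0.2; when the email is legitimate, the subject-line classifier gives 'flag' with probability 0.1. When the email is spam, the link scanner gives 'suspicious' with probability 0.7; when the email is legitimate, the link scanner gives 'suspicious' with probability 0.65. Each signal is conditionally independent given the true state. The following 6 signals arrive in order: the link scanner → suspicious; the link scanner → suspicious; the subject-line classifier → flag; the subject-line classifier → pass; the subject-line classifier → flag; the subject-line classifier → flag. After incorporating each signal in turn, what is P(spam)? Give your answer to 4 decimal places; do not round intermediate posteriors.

After the link scanner='suspicious': P(spam) = 0.7·0.7000 / (0.7·0.7000 + 0.65·0.3000) ≈ 0.7153
After the link scanner='suspicious': P(spam) = 0.7·0.7153 / (0.7·0.7153 + 0.65·0.2847) ≈ 0.7302
After the subject-line classifier='flag': P(spam) = 0.2·0.7302 / (0.2·0.7302 + 0.1·0.2698) ≈ 0.8440
After the subject-line classifier='pass': P(spam) = 0.8·0.8440 / (0.8·0.8440 + 0.9·0.1560) ≈ 0.8279
After the subject-line classifier='flag': P(spam) = 0.2·0.8279 / (0.2·0.8279 + 0.1·0.1721) ≈ 0.9059
After the subject-line classifier='flag': P(spam) = 0.2·0.9059 / (0.2·0.9059 + 0.1·0.0941) ≈ 0.9506

0.9506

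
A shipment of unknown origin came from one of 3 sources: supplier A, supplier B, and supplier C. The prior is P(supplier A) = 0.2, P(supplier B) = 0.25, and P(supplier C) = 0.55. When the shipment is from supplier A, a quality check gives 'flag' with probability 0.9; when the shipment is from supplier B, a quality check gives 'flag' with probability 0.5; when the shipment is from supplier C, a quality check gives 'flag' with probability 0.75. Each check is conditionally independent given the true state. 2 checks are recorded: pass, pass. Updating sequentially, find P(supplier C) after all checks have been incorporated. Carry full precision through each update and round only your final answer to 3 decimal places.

0.348

After 'pass': normaliser = 0.1·0.2000 + 0.5·0.2500 + 0.25·0.5500; P(supplier A) ≈ 0.0708, P(supplier B) ≈ 0.4425, P(supplier C) ≈ 0.4867
After 'pass': normaliser = 0.1·0.0708 + 0.5·0.4425 + 0.25·0.4867; P(supplier A) ≈ 0.0202, P(supplier B) ≈ 0.6321, P(supplier C) ≈ 0.3477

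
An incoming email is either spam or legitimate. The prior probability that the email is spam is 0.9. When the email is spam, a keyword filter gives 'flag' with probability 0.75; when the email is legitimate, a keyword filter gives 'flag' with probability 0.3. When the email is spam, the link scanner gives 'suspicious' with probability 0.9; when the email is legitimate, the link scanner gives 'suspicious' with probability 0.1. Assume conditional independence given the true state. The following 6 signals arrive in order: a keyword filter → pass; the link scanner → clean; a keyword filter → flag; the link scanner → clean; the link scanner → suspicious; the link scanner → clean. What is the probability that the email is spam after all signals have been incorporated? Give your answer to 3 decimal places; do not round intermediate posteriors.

After a keyword filter='pass': P(spam) = 0.25·0.9000 / (0.25·0.9000 + 0.7·0.1000) ≈ 0.7627
After the link scanner='clean': P(spam) = 0.1·0.7627 / (0.1·0.7627 + 0.9·0.2373) ≈ 0.2632
After a keyword filter='flag': P(spam) = 0.75·0.2632 / (0.75·0.2632 + 0.3·0.7368) ≈ 0.4717
After the link scanner='clean': P(spam) = 0.1·0.4717 / (0.1·0.4717 + 0.9·0.5283) ≈ 0.0903
After the link scanner='suspicious': P(spam) = 0.9·0.0903 / (0.9·0.0903 + 0.1·0.9097) ≈ 0.4717
After the link scanner='clean': P(spam) = 0.1·0.4717 / (0.1·0.4717 + 0.9·0.5283) ≈ 0.0903

0.090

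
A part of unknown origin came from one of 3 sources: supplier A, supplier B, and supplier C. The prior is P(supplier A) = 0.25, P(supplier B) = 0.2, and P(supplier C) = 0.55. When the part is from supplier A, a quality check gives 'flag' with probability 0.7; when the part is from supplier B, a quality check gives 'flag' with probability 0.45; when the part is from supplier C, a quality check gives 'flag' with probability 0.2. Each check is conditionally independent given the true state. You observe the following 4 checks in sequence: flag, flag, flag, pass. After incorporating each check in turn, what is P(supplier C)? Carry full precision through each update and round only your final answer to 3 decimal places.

Apply Bayes' rule sequentially, carrying P(supplier C) forward.
After 'flag': normaliser = 0.7·0.2500 + 0.45·0.2000 + 0.2·0.5500; P(supplier A) ≈ 0.4667, P(supplier B) ≈ 0.2400, P(supplier C) ≈ 0.2933
After 'flag': normaliser = 0.7·0.4667 + 0.45·0.2400 + 0.2·0.2933; P(supplier A) ≈ 0.6622, P(supplier B) ≈ 0.2189, P(supplier C) ≈ 0.1189
After 'flag': normaliser = 0.7·0.6622 + 0.45·0.2189 + 0.2·0.1189; P(supplier A) ≈ 0.7912, P(supplier B) ≈ 0.1682, P(supplier C) ≈ 0.0406
After 'pass': normaliser = 0.3·0.7912 + 0.55·0.1682 + 0.8·0.0406; P(supplier A) ≈ 0.6551, P(supplier B) ≈ 0.2553, P(supplier C) ≈ 0.0896

0.090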